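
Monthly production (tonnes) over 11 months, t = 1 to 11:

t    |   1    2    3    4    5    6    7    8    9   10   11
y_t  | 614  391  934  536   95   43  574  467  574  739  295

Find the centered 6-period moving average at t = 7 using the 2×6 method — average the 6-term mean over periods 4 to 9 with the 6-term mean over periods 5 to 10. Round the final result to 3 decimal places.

398.417

Sum over 4–9: 536 + 95 + 43 + 574 + 467 + 574 = 2289
Sum over 5–10: 95 + 43 + 574 + 467 + 574 + 739 = 2492
CMA at t=7 = (2289 + 2492) / (2·6) = 4781 / 12 = 398.417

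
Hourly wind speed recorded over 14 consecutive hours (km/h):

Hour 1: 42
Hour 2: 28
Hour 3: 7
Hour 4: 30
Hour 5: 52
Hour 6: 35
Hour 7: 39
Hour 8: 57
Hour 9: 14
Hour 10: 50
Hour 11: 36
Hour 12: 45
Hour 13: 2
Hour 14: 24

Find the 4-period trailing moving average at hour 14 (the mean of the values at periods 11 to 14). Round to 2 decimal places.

26.75

Sum of periods 11–14: 36 + 45 + 2 + 24 = 107
Divide by 4: 107 / 4 = 26.75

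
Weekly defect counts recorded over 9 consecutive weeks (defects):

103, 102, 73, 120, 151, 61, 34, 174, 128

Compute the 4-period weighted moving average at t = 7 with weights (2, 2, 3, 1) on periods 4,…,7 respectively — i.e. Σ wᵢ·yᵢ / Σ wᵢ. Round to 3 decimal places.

Weighted sum: 2·120 + 2·151 + 3·61 + 1·34 = 240 + 302 + 183 + 34 = 759
Weight total: 2 + 2 + 3 + 1 = 8
WMA = 759 / 8 = 94.875

94.875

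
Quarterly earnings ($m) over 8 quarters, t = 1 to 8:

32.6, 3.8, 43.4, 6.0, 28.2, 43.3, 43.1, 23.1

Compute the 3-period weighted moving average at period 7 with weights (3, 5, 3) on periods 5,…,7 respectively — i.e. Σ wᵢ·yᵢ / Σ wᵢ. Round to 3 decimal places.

39.127

Weighted sum: 3·28.2 + 5·43.3 + 3·43.1 = 84.6 + 216.5 + 129.3 = 430.4
Weight total: 3 + 5 + 3 = 11
WMA = 430.4 / 11 = 39.127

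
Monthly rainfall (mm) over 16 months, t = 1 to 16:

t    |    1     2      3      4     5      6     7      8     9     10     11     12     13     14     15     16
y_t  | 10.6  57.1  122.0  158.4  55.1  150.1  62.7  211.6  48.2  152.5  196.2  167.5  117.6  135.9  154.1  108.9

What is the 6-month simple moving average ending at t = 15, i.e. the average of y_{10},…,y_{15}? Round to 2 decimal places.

153.97

Sum of periods 10–15: 152.5 + 196.2 + 167.5 + 117.6 + 135.9 + 154.1 = 923.8
Divide by 6: 923.8 / 6 = 153.97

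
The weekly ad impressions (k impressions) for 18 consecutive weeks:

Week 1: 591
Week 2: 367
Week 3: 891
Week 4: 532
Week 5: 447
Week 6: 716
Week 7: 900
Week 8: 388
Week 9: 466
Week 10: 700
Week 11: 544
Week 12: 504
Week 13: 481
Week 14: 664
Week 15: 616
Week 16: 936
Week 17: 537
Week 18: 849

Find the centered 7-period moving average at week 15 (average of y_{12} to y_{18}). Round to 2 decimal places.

Sum of periods 12–18: 504 + 481 + 664 + 616 + 936 + 537 + 849 = 4587
Divide by 7: 4587 / 7 = 655.29

655.29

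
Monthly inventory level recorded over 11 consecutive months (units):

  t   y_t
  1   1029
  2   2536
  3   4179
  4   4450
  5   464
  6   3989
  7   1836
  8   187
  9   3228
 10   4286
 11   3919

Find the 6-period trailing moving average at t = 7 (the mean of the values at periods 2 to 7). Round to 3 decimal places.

Sum of periods 2–7: 2536 + 4179 + 4450 + 464 + 3989 + 1836 = 17454
Divide by 6: 17454 / 6 = 2909.000

2909.000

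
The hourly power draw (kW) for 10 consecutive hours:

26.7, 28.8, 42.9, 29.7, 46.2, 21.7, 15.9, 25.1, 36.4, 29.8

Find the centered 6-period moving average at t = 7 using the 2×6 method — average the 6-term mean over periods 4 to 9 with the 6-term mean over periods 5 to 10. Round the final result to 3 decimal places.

Sum over 4–9: 29.7 + 46.2 + 21.7 + 15.9 + 25.1 + 36.4 = 175.0
Sum over 5–10: 46.2 + 21.7 + 15.9 + 25.1 + 36.4 + 29.8 = 175.1
CMA at t=7 = (175.0 + 175.1) / (2·6) = 350.1 / 12 = 29.175

29.175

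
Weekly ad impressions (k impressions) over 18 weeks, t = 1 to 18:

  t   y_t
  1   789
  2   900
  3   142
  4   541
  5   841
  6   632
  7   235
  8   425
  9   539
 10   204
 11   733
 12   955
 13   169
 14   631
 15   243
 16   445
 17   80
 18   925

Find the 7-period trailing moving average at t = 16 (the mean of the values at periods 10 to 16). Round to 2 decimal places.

Sum of periods 10–16: 204 + 733 + 955 + 169 + 631 + 243 + 445 = 3380
Divide by 7: 3380 / 7 = 482.86

482.86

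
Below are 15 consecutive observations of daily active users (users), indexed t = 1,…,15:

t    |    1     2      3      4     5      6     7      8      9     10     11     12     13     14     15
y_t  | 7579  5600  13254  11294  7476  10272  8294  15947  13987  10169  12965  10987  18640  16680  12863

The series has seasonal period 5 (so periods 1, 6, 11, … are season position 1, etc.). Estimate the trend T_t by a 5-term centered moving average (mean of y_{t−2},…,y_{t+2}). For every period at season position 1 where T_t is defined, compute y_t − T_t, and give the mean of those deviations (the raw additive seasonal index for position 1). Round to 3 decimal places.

Season position 1 occurs at t = 6, 11 (where T_t is defined).
t=6: T_6 = 10656.60000; y_6 − T_6 = 10272 − 10656.60000 = -384.60000
t=11: T_11 = 13349.60000; y_11 − T_11 = 12965 − 13349.60000 = -384.60000
Mean deviation: (-384.60000 + -384.60000) / 2 = -384.600

-384.600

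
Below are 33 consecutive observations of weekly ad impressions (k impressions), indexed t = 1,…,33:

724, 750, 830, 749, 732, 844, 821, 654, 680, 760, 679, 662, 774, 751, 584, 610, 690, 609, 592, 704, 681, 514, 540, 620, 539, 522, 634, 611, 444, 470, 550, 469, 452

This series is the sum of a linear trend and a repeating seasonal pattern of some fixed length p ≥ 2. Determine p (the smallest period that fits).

First differences y_{t+1} − y_t: 26, 80, -81, -17, 112, -23, -167, 26, 80, -81, -17, 112, -23, -167, 26, 80, …
The difference pattern repeats every 7 terms and not for any smaller step, so p = 7.

7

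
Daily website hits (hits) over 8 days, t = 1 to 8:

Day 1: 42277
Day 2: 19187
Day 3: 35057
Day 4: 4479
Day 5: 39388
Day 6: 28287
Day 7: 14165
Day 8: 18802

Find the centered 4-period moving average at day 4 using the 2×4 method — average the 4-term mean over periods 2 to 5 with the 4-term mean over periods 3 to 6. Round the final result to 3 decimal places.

25665.250

Sum over 2–5: 19187 + 35057 + 4479 + 39388 = 98111
Sum over 3–6: 35057 + 4479 + 39388 + 28287 = 107211
CMA at t=4 = (98111 + 107211) / (2·4) = 205322 / 8 = 25665.250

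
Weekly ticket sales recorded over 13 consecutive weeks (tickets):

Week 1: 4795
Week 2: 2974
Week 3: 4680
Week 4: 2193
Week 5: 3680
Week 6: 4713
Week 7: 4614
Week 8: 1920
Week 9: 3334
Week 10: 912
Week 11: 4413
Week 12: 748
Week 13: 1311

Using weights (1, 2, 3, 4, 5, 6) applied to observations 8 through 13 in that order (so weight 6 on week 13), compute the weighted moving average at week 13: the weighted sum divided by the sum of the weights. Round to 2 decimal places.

Weighted sum: 1·1920 + 2·3334 + 3·912 + 4·4413 + 5·748 + 6·1311 = 1920 + 6668 + 2736 + 17652 + 3740 + 7866 = 40582
Weight total: 1 + 2 + 3 + 4 + 5 + 6 = 21
WMA = 40582 / 21 = 1932.48

1932.48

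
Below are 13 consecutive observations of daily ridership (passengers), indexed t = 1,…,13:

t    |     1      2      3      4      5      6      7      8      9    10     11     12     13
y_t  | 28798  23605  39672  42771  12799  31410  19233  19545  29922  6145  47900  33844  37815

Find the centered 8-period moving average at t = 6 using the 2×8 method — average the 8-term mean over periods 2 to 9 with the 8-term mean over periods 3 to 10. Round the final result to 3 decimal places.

Sum over 2–9: 23605 + 39672 + 42771 + 12799 + 31410 + 19233 + 19545 + 29922 = 218957
Sum over 3–10: 39672 + 42771 + 12799 + 31410 + 19233 + 19545 + 29922 + 6145 = 201497
CMA at t=6 = (218957 + 201497) / (2·8) = 420454 / 16 = 26278.375

26278.375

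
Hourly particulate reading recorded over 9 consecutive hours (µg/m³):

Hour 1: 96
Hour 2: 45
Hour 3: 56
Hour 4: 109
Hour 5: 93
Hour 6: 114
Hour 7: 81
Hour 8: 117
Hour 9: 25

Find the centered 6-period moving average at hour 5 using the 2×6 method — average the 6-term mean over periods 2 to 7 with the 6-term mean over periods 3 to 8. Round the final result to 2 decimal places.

Sum over 2–7: 45 + 56 + 109 + 93 + 114 + 81 = 498
Sum over 3–8: 56 + 109 + 93 + 114 + 81 + 117 = 570
CMA at t=5 = (498 + 570) / (2·6) = 1068 / 12 = 89.00

89.00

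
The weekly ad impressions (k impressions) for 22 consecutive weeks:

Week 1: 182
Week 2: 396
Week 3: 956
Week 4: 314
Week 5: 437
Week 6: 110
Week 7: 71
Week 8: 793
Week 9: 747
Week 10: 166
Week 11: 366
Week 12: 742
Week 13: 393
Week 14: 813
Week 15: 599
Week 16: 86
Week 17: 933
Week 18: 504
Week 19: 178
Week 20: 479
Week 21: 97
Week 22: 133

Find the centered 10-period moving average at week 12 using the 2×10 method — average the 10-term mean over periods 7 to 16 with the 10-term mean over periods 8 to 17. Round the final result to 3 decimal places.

Sum over 7–16: 71 + 793 + 747 + 166 + 366 + 742 + 393 + 813 + 599 + 86 = 4776
Sum over 8–17: 793 + 747 + 166 + 366 + 742 + 393 + 813 + 599 + 86 + 933 = 5638
CMA at t=12 = (4776 + 5638) / (2·10) = 10414 / 20 = 520.700

520.700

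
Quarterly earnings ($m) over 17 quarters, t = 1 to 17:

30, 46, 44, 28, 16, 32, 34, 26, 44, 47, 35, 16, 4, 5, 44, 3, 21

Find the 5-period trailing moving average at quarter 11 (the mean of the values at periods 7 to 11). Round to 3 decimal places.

37.200

Sum of periods 7–11: 34 + 26 + 44 + 47 + 35 = 186
Divide by 5: 186 / 5 = 37.200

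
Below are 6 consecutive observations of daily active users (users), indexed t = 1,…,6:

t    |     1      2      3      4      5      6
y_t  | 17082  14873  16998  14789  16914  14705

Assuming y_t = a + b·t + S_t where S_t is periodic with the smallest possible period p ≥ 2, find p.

First differences y_{t+1} − y_t: -2209, 2125, -2209, 2125, -2209, …
The difference pattern repeats every 2 terms and not for any smaller step, so p = 2.

2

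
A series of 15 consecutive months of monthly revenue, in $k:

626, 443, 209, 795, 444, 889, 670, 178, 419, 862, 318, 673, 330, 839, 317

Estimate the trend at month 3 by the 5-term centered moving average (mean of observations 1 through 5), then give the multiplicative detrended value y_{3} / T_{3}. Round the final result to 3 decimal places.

Trend T_3 = (626 + 443 + 209 + 795 + 444) / 5 = 2517/5 = 503.40000
Ratio to trend: 209 / 503.40000 = 0.415

0.415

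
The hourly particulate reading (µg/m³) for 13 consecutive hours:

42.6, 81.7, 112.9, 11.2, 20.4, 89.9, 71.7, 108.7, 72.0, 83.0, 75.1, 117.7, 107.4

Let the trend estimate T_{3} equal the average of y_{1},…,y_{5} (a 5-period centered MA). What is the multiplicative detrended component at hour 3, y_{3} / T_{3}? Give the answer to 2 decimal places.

2.10

Trend T_3 = (42.6 + 81.7 + 112.9 + 11.2 + 20.4) / 5 = 268.8/5 = 53.7600
Ratio to trend: 112.9 / 53.7600 = 2.10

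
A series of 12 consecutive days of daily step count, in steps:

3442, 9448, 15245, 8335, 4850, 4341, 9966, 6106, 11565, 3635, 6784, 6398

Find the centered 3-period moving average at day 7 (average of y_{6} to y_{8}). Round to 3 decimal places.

6804.333

Sum of periods 6–8: 4341 + 9966 + 6106 = 20413
Divide by 3: 20413 / 3 = 6804.333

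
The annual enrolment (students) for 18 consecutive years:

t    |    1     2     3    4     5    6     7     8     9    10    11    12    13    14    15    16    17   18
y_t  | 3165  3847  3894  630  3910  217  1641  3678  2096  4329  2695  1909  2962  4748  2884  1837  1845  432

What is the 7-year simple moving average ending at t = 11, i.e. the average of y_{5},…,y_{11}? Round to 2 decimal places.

Sum of periods 5–11: 3910 + 217 + 1641 + 3678 + 2096 + 4329 + 2695 = 18566
Divide by 7: 18566 / 7 = 2652.29

2652.29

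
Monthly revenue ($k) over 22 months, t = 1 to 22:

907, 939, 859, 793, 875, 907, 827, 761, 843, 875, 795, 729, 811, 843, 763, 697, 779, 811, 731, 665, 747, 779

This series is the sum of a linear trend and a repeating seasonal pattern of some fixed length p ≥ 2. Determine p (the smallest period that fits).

First differences y_{t+1} − y_t: 32, -80, -66, 82, 32, -80, -66, 82, 32, -80, …
The difference pattern repeats every 4 terms and not for any smaller step, so p = 4.

4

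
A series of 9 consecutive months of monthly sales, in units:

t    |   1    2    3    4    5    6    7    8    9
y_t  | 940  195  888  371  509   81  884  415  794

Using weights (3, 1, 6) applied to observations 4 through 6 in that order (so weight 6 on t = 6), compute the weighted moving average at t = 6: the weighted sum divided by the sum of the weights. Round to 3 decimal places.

210.800

Weighted sum: 3·371 + 1·509 + 6·81 = 1113 + 509 + 486 = 2108
Weight total: 3 + 1 + 6 = 10
WMA = 2108 / 10 = 210.800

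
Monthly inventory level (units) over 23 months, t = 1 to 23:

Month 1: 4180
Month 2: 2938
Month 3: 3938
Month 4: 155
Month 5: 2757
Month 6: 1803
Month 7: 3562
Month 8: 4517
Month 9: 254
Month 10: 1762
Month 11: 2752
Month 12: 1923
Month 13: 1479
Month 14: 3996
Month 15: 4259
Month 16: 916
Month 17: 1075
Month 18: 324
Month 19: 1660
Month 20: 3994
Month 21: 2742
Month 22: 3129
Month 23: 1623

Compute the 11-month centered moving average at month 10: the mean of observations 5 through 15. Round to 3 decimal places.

Sum of periods 5–15: 2757 + 1803 + 3562 + 4517 + 254 + 1762 + 2752 + 1923 + 1479 + 3996 + 4259 = 29064
Divide by 11: 29064 / 11 = 2642.182

2642.182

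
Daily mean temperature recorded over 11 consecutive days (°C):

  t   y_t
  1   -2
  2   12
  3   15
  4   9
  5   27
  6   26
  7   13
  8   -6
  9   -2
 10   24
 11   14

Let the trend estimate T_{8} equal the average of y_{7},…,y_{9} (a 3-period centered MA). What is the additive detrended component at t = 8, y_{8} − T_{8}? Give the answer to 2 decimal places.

-7.67

Trend T_8 = (13 + (-6) + (-2)) / 3 = 5/3 = 1.6667
Detrended value: -6 − 1.6667 = -7.67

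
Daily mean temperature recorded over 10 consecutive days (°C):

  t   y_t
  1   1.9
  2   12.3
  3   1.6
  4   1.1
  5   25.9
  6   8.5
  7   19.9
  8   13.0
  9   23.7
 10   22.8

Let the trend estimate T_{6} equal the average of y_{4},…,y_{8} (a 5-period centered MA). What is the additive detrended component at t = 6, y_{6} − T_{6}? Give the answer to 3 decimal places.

Trend T_6 = (1.1 + 25.9 + 8.5 + 19.9 + 13.0) / 5 = 68.4/5 = 13.68000
Detrended value: 8.5 − 13.68000 = -5.180

-5.180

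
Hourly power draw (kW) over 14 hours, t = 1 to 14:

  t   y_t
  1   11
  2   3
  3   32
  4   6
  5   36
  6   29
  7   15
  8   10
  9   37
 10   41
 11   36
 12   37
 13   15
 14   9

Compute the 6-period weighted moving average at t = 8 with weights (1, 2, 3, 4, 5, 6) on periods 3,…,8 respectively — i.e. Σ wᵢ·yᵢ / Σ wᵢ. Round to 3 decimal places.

19.190

Weighted sum: 1·32 + 2·6 + 3·36 + 4·29 + 5·15 + 6·10 = 32 + 12 + 108 + 116 + 75 + 60 = 403
Weight total: 1 + 2 + 3 + 4 + 5 + 6 = 21
WMA = 403 / 21 = 19.190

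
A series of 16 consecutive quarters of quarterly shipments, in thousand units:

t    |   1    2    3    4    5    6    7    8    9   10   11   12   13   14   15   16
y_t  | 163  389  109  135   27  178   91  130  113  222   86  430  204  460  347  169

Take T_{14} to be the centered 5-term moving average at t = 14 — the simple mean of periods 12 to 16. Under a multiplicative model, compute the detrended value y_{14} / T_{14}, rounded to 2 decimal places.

Trend T_14 = (430 + 204 + 460 + 347 + 169) / 5 = 1610/5 = 322.0000
Ratio to trend: 460 / 322.0000 = 1.43

1.43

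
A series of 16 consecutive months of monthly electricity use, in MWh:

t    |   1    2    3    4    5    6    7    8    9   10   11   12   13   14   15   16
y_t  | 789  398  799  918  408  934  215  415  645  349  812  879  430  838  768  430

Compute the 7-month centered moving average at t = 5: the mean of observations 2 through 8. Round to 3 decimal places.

Sum of periods 2–8: 398 + 799 + 918 + 408 + 934 + 215 + 415 = 4087
Divide by 7: 4087 / 7 = 583.857

583.857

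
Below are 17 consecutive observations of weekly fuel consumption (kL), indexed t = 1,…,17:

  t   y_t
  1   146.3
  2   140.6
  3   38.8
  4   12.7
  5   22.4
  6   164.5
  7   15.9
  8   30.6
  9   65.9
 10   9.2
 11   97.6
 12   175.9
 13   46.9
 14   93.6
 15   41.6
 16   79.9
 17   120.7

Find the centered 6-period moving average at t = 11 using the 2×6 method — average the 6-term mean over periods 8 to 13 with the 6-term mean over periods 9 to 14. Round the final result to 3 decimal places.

76.267

Sum over 8–13: 30.6 + 65.9 + 9.2 + 97.6 + 175.9 + 46.9 = 426.1
Sum over 9–14: 65.9 + 9.2 + 97.6 + 175.9 + 46.9 + 93.6 = 489.1
CMA at t=11 = (426.1 + 489.1) / (2·6) = 915.2 / 12 = 76.267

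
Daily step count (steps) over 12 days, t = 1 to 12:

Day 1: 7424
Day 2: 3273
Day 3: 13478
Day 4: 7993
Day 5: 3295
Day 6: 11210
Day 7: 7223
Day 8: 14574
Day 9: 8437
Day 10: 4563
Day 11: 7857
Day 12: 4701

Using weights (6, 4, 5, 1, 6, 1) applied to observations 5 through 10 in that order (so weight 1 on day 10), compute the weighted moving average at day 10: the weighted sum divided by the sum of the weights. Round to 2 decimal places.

Weighted sum: 6·3295 + 4·11210 + 5·7223 + 1·14574 + 6·8437 + 1·4563 = 19770 + 44840 + 36115 + 14574 + 50622 + 4563 = 170484
Weight total: 6 + 4 + 5 + 1 + 6 + 1 = 23
WMA = 170484 / 23 = 7412.35

7412.35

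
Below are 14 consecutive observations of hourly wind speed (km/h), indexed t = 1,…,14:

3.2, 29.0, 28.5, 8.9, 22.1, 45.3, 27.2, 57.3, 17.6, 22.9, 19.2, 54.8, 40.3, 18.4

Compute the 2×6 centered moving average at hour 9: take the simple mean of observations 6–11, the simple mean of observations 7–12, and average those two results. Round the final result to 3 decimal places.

Sum over 6–11: 45.3 + 27.2 + 57.3 + 17.6 + 22.9 + 19.2 = 189.5
Sum over 7–12: 27.2 + 57.3 + 17.6 + 22.9 + 19.2 + 54.8 = 199.0
CMA at t=9 = (189.5 + 199.0) / (2·6) = 388.5 / 12 = 32.375

32.375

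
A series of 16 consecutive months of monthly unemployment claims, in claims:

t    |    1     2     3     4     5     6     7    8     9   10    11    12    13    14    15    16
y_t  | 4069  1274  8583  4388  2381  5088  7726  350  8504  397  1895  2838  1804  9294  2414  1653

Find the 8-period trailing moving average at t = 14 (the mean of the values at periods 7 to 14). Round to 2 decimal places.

4101.00

Sum of periods 7–14: 7726 + 350 + 8504 + 397 + 1895 + 2838 + 1804 + 9294 = 32808
Divide by 8: 32808 / 8 = 4101.00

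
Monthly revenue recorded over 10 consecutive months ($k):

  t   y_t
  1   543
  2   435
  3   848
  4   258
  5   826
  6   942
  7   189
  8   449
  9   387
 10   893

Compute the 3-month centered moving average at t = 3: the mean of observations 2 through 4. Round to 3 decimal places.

513.667

Sum of periods 2–4: 435 + 848 + 258 = 1541
Divide by 3: 1541 / 3 = 513.667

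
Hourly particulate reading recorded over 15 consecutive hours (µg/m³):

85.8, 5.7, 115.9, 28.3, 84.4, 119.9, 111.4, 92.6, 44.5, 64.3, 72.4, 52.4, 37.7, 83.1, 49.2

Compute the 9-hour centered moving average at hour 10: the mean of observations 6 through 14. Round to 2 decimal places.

Sum of periods 6–14: 119.9 + 111.4 + 92.6 + 44.5 + 64.3 + 72.4 + 52.4 + 37.7 + 83.1 = 678.3
Divide by 9: 678.3 / 9 = 75.37

75.37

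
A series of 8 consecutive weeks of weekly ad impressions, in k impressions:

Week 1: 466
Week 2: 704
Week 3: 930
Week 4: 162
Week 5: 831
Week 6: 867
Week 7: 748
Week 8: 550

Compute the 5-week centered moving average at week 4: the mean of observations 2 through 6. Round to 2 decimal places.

Sum of periods 2–6: 704 + 930 + 162 + 831 + 867 = 3494
Divide by 5: 3494 / 5 = 698.80

698.80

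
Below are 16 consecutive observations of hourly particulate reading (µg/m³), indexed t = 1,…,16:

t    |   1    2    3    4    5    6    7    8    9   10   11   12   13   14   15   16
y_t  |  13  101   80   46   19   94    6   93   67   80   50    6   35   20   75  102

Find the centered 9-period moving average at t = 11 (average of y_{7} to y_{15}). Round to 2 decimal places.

Sum of periods 7–15: 6 + 93 + 67 + 80 + 50 + 6 + 35 + 20 + 75 = 432
Divide by 9: 432 / 9 = 48.00

48.00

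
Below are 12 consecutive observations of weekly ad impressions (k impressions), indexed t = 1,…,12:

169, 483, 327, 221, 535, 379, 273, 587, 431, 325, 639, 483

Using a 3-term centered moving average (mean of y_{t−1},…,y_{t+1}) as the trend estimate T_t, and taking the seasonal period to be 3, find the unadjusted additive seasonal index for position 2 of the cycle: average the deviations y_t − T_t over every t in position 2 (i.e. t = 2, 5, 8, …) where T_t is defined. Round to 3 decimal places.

156.667

Season position 2 occurs at t = 2, 5, 8, 11 (where T_t is defined).
t=2: T_2 = 326.33333; y_2 − T_2 = 483 − 326.33333 = 156.66667
t=5: T_5 = 378.33333; y_5 − T_5 = 535 − 378.33333 = 156.66667
t=8: T_8 = 430.33333; y_8 − T_8 = 587 − 430.33333 = 156.66667
t=11: T_11 = 482.33333; y_11 − T_11 = 639 − 482.33333 = 156.66667
Mean deviation: (156.66667 + 156.66667 + 156.66667 + 156.66667) / 4 = 156.667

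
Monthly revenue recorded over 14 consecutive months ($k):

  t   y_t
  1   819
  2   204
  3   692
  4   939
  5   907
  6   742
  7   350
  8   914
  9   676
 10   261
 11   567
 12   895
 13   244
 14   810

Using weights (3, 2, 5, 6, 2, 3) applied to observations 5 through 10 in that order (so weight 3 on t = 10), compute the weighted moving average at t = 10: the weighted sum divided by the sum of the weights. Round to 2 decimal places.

646.38

Weighted sum: 3·907 + 2·742 + 5·350 + 6·914 + 2·676 + 3·261 = 2721 + 1484 + 1750 + 5484 + 1352 + 783 = 13574
Weight total: 3 + 2 + 5 + 6 + 2 + 3 = 21
WMA = 13574 / 21 = 646.38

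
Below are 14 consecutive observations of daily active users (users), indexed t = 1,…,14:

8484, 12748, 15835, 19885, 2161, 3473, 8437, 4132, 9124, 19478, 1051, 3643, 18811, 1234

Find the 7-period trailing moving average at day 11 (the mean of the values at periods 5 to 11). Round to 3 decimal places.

6836.571

Sum of periods 5–11: 2161 + 3473 + 8437 + 4132 + 9124 + 19478 + 1051 = 47856
Divide by 7: 47856 / 7 = 6836.571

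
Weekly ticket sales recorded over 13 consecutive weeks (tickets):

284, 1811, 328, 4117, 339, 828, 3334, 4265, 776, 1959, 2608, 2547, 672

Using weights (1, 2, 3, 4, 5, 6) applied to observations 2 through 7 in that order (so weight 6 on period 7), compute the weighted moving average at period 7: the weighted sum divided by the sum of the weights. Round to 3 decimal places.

Weighted sum: 1·1811 + 2·328 + 3·4117 + 4·339 + 5·828 + 6·3334 = 1811 + 656 + 12351 + 1356 + 4140 + 20004 = 40318
Weight total: 1 + 2 + 3 + 4 + 5 + 6 = 21
WMA = 40318 / 21 = 1919.905

1919.905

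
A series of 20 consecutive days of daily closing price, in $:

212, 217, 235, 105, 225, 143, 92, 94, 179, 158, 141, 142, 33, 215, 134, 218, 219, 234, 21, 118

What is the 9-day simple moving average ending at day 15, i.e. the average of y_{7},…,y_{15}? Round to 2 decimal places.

Sum of periods 7–15: 92 + 94 + 179 + 158 + 141 + 142 + 33 + 215 + 134 = 1188
Divide by 9: 1188 / 9 = 132.00

132.00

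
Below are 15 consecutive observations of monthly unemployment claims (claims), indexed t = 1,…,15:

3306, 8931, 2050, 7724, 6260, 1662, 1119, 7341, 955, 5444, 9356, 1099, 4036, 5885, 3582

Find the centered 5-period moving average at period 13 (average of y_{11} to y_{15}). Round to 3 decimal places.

Sum of periods 11–15: 9356 + 1099 + 4036 + 5885 + 3582 = 23958
Divide by 5: 23958 / 5 = 4791.600

4791.600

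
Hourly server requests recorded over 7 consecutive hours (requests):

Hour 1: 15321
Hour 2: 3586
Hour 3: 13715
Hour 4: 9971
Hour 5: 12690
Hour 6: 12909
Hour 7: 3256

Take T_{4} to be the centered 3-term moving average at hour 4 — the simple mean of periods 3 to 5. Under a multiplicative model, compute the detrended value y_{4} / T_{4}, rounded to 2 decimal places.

Trend T_4 = (13715 + 9971 + 12690) / 3 = 36376/3 = 12125.3333
Ratio to trend: 9971 / 12125.3333 = 0.82

0.82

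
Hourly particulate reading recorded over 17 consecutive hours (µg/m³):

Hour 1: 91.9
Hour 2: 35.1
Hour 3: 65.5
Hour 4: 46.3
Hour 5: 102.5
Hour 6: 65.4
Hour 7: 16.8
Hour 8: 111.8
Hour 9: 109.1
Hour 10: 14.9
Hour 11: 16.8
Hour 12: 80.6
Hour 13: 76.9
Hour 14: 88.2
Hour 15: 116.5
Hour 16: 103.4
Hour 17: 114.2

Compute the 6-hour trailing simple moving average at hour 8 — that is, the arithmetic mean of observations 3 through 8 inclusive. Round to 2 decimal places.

68.05

Sum of periods 3–8: 65.5 + 46.3 + 102.5 + 65.4 + 16.8 + 111.8 = 408.3
Divide by 6: 408.3 / 6 = 68.05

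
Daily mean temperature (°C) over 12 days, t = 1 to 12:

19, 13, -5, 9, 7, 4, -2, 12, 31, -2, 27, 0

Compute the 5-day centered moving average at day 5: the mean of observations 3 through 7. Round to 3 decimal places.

2.600

Sum of periods 3–7: (-5) + 9 + 7 + 4 + (-2) = 13
Divide by 5: 13 / 5 = 2.600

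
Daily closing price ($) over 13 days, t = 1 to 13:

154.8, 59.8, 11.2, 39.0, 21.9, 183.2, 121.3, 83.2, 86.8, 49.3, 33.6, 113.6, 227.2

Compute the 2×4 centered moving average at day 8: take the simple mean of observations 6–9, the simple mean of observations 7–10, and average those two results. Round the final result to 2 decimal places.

101.89

Sum over 6–9: 183.2 + 121.3 + 83.2 + 86.8 = 474.5
Sum over 7–10: 121.3 + 83.2 + 86.8 + 49.3 = 340.6
CMA at t=8 = (474.5 + 340.6) / (2·4) = 815.1 / 8 = 101.89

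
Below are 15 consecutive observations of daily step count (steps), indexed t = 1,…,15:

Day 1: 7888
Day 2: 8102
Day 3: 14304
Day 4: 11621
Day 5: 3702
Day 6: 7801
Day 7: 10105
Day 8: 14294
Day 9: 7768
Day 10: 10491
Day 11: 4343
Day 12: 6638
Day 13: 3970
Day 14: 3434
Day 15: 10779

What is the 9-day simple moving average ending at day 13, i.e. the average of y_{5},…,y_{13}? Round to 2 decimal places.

Sum of periods 5–13: 3702 + 7801 + 10105 + 14294 + 7768 + 10491 + 4343 + 6638 + 3970 = 69112
Divide by 9: 69112 / 9 = 7679.11

7679.11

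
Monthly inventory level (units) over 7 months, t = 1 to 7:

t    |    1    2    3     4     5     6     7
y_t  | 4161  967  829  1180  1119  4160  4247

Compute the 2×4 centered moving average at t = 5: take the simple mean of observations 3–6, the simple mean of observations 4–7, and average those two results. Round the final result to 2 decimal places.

Sum over 3–6: 829 + 1180 + 1119 + 4160 = 7288
Sum over 4–7: 1180 + 1119 + 4160 + 4247 = 10706
CMA at t=5 = (7288 + 10706) / (2·4) = 17994 / 8 = 2249.25

2249.25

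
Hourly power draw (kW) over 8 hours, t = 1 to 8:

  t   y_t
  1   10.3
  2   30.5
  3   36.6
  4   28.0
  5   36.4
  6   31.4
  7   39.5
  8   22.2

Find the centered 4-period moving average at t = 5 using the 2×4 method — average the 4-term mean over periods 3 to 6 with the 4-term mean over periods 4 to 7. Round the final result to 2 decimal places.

33.46

Sum over 3–6: 36.6 + 28.0 + 36.4 + 31.4 = 132.4
Sum over 4–7: 28.0 + 36.4 + 31.4 + 39.5 = 135.3
CMA at t=5 = (132.4 + 135.3) / (2·4) = 267.7 / 8 = 33.46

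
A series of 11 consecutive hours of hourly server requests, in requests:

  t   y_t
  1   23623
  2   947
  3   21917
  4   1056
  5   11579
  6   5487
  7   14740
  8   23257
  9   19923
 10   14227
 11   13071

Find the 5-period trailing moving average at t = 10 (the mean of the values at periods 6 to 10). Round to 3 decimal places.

Sum of periods 6–10: 5487 + 14740 + 23257 + 19923 + 14227 = 77634
Divide by 5: 77634 / 5 = 15526.800

15526.800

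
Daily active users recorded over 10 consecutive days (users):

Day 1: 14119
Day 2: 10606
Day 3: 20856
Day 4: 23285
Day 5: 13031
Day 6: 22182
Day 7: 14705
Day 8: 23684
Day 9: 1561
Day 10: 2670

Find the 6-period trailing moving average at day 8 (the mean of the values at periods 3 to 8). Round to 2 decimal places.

19623.83

Sum of periods 3–8: 20856 + 23285 + 13031 + 22182 + 14705 + 23684 = 117743
Divide by 6: 117743 / 6 = 19623.83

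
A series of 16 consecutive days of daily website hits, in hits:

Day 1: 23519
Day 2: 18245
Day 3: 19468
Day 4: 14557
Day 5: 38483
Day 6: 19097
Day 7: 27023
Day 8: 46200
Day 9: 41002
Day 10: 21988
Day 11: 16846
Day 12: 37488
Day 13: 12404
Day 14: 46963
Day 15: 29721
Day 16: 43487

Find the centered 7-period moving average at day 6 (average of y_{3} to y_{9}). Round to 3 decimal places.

29404.286

Sum of periods 3–9: 19468 + 14557 + 38483 + 19097 + 27023 + 46200 + 41002 = 205830
Divide by 7: 205830 / 7 = 29404.286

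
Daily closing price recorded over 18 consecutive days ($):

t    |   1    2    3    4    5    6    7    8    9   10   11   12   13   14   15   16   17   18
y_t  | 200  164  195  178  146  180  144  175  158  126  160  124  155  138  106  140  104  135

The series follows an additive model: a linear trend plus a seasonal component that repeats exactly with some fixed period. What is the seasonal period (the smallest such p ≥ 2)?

5

First differences y_{t+1} − y_t: -36, 31, -17, -32, 34, -36, 31, -17, -32, 34, -36, 31, …
The difference pattern repeats every 5 terms and not for any smaller step, so p = 5.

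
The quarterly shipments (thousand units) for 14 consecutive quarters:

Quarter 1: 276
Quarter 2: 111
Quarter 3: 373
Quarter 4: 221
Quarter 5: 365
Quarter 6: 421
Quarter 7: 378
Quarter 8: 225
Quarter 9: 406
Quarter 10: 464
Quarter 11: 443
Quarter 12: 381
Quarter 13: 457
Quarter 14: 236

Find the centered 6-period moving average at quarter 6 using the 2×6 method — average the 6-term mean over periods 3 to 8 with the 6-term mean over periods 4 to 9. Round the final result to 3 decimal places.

333.250

Sum over 3–8: 373 + 221 + 365 + 421 + 378 + 225 = 1983
Sum over 4–9: 221 + 365 + 421 + 378 + 225 + 406 = 2016
CMA at t=6 = (1983 + 2016) / (2·6) = 3999 / 12 = 333.250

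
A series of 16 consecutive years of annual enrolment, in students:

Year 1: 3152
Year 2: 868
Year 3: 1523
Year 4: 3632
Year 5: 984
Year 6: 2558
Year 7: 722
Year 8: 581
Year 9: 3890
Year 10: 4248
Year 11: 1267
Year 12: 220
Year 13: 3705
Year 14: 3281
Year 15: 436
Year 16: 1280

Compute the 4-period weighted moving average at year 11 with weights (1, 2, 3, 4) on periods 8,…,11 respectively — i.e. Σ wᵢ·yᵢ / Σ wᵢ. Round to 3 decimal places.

2617.300

Weighted sum: 1·581 + 2·3890 + 3·4248 + 4·1267 = 581 + 7780 + 12744 + 5068 = 26173
Weight total: 1 + 2 + 3 + 4 = 10
WMA = 26173 / 10 = 2617.300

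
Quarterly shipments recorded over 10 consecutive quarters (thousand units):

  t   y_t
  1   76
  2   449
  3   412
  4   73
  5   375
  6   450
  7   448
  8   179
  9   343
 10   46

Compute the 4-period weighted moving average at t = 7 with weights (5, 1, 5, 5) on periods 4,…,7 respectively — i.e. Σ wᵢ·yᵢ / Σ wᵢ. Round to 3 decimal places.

Weighted sum: 5·73 + 1·375 + 5·450 + 5·448 = 365 + 375 + 2250 + 2240 = 5230
Weight total: 5 + 1 + 5 + 5 = 16
WMA = 5230 / 16 = 326.875

326.875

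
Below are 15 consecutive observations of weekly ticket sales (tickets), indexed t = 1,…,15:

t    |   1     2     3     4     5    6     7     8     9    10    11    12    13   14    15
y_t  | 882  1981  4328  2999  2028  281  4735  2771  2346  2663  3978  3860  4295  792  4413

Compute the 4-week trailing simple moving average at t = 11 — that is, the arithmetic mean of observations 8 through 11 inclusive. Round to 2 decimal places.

2939.50

Sum of periods 8–11: 2771 + 2346 + 2663 + 3978 = 11758
Divide by 4: 11758 / 4 = 2939.50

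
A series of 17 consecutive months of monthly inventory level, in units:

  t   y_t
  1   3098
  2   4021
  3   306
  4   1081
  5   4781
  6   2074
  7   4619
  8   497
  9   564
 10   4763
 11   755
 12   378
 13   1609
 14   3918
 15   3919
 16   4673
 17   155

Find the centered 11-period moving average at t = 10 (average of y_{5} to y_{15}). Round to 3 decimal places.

Sum of periods 5–15: 4781 + 2074 + 4619 + 497 + 564 + 4763 + 755 + 378 + 1609 + 3918 + 3919 = 27877
Divide by 11: 27877 / 11 = 2534.273

2534.273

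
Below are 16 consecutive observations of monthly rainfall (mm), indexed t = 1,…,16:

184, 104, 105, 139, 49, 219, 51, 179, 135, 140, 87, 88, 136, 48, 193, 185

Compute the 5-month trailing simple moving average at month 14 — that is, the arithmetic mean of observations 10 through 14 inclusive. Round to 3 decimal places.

Sum of periods 10–14: 140 + 87 + 88 + 136 + 48 = 499
Divide by 5: 499 / 5 = 99.800

99.800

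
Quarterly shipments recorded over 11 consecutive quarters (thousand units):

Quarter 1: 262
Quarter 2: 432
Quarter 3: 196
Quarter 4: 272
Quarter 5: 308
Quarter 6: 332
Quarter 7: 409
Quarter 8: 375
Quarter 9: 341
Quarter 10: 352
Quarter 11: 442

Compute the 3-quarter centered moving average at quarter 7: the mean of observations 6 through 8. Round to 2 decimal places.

Sum of periods 6–8: 332 + 409 + 375 = 1116
Divide by 3: 1116 / 3 = 372.00

372.00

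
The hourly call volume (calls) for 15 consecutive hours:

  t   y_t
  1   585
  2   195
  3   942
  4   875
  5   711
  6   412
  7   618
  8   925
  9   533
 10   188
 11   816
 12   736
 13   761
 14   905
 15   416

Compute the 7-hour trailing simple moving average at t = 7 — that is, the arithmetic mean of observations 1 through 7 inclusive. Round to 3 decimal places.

619.714

Sum of periods 1–7: 585 + 195 + 942 + 875 + 711 + 412 + 618 = 4338
Divide by 7: 4338 / 7 = 619.714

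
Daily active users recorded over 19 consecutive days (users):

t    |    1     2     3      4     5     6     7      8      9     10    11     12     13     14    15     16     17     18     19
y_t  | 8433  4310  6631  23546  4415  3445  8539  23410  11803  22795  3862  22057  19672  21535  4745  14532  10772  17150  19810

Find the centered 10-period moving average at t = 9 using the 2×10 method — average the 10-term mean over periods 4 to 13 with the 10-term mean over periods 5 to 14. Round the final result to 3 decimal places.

Sum over 4–13: 23546 + 4415 + 3445 + 8539 + 23410 + 11803 + 22795 + 3862 + 22057 + 19672 = 143544
Sum over 5–14: 4415 + 3445 + 8539 + 23410 + 11803 + 22795 + 3862 + 22057 + 19672 + 21535 = 141533
CMA at t=9 = (143544 + 141533) / (2·10) = 285077 / 20 = 14253.850

14253.850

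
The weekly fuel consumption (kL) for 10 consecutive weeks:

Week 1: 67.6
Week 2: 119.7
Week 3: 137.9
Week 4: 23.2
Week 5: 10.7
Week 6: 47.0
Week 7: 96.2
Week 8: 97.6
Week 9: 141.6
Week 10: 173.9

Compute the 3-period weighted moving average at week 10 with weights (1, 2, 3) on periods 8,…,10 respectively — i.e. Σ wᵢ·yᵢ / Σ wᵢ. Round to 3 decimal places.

Weighted sum: 1·97.6 + 2·141.6 + 3·173.9 = 97.6 + 283.2 + 521.7 = 902.5
Weight total: 1 + 2 + 3 = 6
WMA = 902.5 / 6 = 150.417

150.417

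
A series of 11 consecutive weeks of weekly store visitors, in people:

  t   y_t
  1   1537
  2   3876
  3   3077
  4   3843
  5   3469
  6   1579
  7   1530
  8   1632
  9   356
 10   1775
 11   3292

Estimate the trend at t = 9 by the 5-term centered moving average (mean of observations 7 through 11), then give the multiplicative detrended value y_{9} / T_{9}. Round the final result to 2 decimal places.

0.21

Trend T_9 = (1530 + 1632 + 356 + 1775 + 3292) / 5 = 8585/5 = 1717.0000
Ratio to trend: 356 / 1717.0000 = 0.21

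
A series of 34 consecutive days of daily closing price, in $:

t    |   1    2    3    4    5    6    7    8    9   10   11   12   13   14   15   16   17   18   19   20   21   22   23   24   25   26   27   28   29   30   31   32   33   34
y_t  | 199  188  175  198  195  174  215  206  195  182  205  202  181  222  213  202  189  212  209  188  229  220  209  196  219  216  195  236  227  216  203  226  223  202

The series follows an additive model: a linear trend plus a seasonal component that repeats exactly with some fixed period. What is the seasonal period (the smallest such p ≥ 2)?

7

First differences y_{t+1} − y_t: -11, -13, 23, -3, -21, 41, -9, -11, -13, 23, -3, -21, 41, -9, -11, -13, …
The difference pattern repeats every 7 terms and not for any smaller step, so p = 7.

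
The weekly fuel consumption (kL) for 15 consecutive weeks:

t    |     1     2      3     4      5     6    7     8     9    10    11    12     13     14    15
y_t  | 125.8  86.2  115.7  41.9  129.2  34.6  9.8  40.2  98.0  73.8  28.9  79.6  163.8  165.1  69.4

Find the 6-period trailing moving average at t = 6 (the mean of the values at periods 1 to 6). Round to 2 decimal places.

Sum of periods 1–6: 125.8 + 86.2 + 115.7 + 41.9 + 129.2 + 34.6 = 533.4
Divide by 6: 533.4 / 6 = 88.90

88.90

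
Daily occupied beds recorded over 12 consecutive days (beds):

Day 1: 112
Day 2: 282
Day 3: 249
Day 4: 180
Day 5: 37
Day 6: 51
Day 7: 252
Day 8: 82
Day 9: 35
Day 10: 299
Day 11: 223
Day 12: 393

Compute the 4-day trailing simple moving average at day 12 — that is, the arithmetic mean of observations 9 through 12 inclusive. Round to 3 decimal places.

237.500

Sum of periods 9–12: 35 + 299 + 223 + 393 = 950
Divide by 4: 950 / 4 = 237.500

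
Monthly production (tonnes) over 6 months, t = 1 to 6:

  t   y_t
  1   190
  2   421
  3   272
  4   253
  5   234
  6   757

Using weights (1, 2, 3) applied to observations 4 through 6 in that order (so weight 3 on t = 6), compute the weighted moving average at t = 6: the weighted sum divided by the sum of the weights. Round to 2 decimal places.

498.67

Weighted sum: 1·253 + 2·234 + 3·757 = 253 + 468 + 2271 = 2992
Weight total: 1 + 2 + 3 = 6
WMA = 2992 / 6 = 498.67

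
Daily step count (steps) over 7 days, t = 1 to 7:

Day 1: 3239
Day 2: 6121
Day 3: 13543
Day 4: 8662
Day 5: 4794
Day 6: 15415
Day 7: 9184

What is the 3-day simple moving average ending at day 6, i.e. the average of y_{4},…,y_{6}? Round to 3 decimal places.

Sum of periods 4–6: 8662 + 4794 + 15415 = 28871
Divide by 3: 28871 / 3 = 9623.667

9623.667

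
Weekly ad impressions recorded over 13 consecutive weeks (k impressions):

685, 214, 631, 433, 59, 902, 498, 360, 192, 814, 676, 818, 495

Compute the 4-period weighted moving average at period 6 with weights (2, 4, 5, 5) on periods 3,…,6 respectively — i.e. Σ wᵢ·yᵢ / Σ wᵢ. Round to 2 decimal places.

487.44

Weighted sum: 2·631 + 4·433 + 5·59 + 5·902 = 1262 + 1732 + 295 + 4510 = 7799
Weight total: 2 + 4 + 5 + 5 = 16
WMA = 7799 / 16 = 487.44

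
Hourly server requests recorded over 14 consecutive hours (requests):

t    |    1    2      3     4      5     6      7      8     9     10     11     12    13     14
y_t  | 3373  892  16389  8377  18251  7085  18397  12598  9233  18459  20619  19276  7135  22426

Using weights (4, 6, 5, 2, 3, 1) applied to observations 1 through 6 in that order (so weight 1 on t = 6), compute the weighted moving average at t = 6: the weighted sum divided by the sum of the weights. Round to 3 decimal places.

8541.952

Weighted sum: 4·3373 + 6·892 + 5·16389 + 2·8377 + 3·18251 + 1·7085 = 13492 + 5352 + 81945 + 16754 + 54753 + 7085 = 179381
Weight total: 4 + 6 + 5 + 2 + 3 + 1 = 21
WMA = 179381 / 21 = 8541.952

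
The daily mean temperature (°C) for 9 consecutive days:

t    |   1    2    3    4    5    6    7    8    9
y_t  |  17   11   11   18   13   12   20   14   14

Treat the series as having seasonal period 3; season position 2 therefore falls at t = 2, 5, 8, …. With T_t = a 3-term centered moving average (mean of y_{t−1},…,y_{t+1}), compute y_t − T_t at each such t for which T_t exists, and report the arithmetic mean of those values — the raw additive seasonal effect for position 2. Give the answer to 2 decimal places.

-1.78

Season position 2 occurs at t = 2, 5, 8 (where T_t is defined).
t=2: T_2 = 13.0000; y_2 − T_2 = 11 − 13.0000 = -2.0000
t=5: T_5 = 14.3333; y_5 − T_5 = 13 − 14.3333 = -1.3333
t=8: T_8 = 16.0000; y_8 − T_8 = 14 − 16.0000 = -2.0000
Mean deviation: (-2.0000 + -1.3333 + -2.0000) / 3 = -1.78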